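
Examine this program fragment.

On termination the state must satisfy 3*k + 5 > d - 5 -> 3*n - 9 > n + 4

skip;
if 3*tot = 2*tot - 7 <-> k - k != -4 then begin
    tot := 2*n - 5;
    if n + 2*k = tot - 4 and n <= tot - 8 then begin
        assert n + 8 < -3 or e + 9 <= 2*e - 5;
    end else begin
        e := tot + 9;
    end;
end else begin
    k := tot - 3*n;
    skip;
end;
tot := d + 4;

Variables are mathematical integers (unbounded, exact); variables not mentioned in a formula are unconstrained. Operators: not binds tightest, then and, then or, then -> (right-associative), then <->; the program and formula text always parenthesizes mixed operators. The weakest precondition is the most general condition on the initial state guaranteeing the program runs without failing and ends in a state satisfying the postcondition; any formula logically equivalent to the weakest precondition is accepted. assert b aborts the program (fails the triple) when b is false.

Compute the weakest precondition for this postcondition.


Working backward. After the program, the postcondition 3*k + 5 > d - 5 -> 3*n - 9 > n + 4 must hold; in canonical form it is 3*k > d - 10 -> 2*n > 13.
Before tot := d + 4: 3*k > d - 10 -> 2*n > 13
Then branch requires ((2*k = n - 9 and n >= 13) -> ((n < -11 or e >= 14) and (3*k > d - 10 -> 2*n > 13))) and ((not (2*k = n - 9 and n >= 13)) -> (3*k > d - 10 -> 2*n > 13)); else branch requires 3*tot > d + 9*n - 10 -> 2*n > 13.
Before the if: (tot = -7 -> (((2*k = n - 9 and n >= 13) -> ((n < -11 or e >= 14) and (3*k > d - 10 -> 2*n > 13))) and ((not (2*k = n - 9 and n >= 13)) -> (3*k > d - 10 -> 2*n > 13)))) and ((not (tot = -7)) -> (3*tot > d + 9*n - 10 -> 2*n > 13))
Before skip: (tot = -7 -> (((2*k = n - 9 and n >= 13) -> ((n < -11 or e >= 14) and (3*k > d - 10 -> 2*n > 13))) and ((not (2*k = n - 9 and n >= 13)) -> (3*k > d - 10 -> 2*n > 13)))) and ((not (tot = -7)) -> (3*tot > d + 9*n - 10 -> 2*n > 13))
Answer: WP = (tot = -7 -> (((2*k = n - 9 and n >= 13) -> ((n < -11 or e >= 14) and (3*k > d - 10 -> 2*n > 13))) and ((not (2*k = n - 9 and n >= 13)) -> (3*k > d - 10 -> 2*n > 13)))) and ((not (tot = -7)) -> (3*tot > d + 9*n - 10 -> 2*n > 13))


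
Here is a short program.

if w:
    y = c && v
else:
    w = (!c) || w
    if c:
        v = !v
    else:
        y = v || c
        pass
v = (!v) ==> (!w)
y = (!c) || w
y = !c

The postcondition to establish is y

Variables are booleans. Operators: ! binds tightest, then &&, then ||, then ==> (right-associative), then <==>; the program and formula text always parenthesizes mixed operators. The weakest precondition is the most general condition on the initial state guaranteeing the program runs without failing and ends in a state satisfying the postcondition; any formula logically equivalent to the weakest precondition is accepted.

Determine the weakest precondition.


Working backward. After the program, y must hold.
Before y := !c: !c
Before y := (!c) || w: !c
Before v := (!v) ==> (!w): !c
Then branch requires !c; else branch requires c ==> (!c).
Before the if: (w ==> (!c)) && ((!w) ==> (c ==> (!c)))
Answer: WP = (w ==> (!c)) && ((!w) ==> (c ==> (!c)))


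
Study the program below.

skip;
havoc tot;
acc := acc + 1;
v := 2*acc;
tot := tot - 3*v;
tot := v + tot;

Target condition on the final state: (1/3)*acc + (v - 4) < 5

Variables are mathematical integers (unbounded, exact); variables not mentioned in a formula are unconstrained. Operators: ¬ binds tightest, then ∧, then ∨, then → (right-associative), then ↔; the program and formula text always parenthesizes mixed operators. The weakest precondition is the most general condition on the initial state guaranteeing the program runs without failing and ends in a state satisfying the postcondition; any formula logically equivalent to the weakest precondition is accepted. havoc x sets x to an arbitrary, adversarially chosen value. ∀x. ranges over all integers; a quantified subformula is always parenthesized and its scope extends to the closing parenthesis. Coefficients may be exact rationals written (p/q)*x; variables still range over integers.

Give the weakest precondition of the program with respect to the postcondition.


Working backward. After the program, the postcondition (1/3)*acc + (v - 4) < 5 must hold; in canonical form it is (1/3)*acc + v < 9.
Before tot := v + tot: (1/3)*acc + v < 9
Before tot := tot - 3*v: (1/3)*acc + v < 9
Before v := 2*acc: (7/3)*acc < 9
Before acc := acc + 1: (7/3)*acc < 20/3
Before havoc tot: (7/3)*acc < 20/3
Before skip: (7/3)*acc < 20/3
Answer: WP = (7/3)*acc < 20/3


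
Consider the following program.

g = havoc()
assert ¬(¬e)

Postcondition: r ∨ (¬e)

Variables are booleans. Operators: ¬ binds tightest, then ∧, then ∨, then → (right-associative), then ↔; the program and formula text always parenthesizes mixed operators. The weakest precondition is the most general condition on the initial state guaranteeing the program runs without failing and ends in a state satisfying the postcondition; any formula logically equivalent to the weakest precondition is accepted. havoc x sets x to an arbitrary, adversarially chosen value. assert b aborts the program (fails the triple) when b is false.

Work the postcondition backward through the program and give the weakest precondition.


Working backward. After the program, r ∨ (¬e) must hold.
Before assert ¬(¬e): e ∧ (r ∨ (¬e))
Before havoc g: e ∧ (r ∨ (¬e))
Answer: WP = e ∧ (r ∨ (¬e))


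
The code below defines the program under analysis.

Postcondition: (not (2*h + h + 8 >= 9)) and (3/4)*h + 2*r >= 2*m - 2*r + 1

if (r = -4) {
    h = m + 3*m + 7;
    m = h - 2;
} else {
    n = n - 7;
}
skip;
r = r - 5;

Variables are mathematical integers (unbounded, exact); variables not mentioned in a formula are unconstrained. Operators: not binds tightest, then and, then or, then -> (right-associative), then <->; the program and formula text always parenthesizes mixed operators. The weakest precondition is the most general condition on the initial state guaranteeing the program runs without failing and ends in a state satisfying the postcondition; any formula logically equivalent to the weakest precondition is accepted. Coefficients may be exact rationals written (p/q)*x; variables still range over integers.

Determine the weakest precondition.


Working backward. After the program, the postcondition (not (2*h + h + 8 >= 9)) and (3/4)*h + 2*r >= 2*m - 2*r + 1 must hold; in canonical form it is (not (3*h >= 1)) and (3/4)*h + 4*r >= 2*m + 1.
Before r := r - 5: (not (3*h >= 1)) and (3/4)*h + 4*r >= 2*m + 21
Before skip: (not (3*h >= 1)) and (3/4)*h + 4*r >= 2*m + 21
Then branch requires (not (12*m >= -20)) and 4*r >= 5*m + 103/4; else branch requires (not (3*h >= 1)) and (3/4)*h + 4*r >= 2*m + 21.
Before the if: (r = -4 -> ((not (12*m >= -20)) and 4*r >= 5*m + 103/4)) and ((not (r = -4)) -> ((not (3*h >= 1)) and (3/4)*h + 4*r >= 2*m + 21))
Answer: WP = (r = -4 -> ((not (12*m >= -20)) and 4*r >= 5*m + 103/4)) and ((not (r = -4)) -> ((not (3*h >= 1)) and (3/4)*h + 4*r >= 2*m + 21))


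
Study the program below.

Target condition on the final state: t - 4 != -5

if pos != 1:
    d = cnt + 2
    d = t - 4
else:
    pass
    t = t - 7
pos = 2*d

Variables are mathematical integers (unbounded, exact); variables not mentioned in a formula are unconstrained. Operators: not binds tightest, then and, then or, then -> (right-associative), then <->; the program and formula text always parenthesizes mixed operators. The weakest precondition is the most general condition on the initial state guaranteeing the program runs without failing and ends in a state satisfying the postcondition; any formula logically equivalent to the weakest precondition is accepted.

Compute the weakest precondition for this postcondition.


Working backward. After the program, the postcondition t - 4 != -5 must hold; in canonical form it is t != -1.
Before pos := 2*d: t != -1
Then branch requires t != -1; else branch requires t != 6.
Before the if: (pos != 1 -> t != -1) and ((not (pos != 1)) -> t != 6)
Answer: WP = (pos != 1 -> t != -1) and ((not (pos != 1)) -> t != 6)


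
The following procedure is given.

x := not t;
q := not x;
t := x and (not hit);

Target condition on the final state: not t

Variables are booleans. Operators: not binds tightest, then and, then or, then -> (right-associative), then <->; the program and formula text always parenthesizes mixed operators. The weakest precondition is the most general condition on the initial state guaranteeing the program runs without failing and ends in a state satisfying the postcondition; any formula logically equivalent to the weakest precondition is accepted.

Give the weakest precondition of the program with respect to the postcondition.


Working backward. After the program, not t must hold.
Before t := x and (not hit): not (x and (not hit))
Before q := not x: not (x and (not hit))
Before x := not t: not ((not t) and (not hit))
Answer: WP = not ((not t) and (not hit))


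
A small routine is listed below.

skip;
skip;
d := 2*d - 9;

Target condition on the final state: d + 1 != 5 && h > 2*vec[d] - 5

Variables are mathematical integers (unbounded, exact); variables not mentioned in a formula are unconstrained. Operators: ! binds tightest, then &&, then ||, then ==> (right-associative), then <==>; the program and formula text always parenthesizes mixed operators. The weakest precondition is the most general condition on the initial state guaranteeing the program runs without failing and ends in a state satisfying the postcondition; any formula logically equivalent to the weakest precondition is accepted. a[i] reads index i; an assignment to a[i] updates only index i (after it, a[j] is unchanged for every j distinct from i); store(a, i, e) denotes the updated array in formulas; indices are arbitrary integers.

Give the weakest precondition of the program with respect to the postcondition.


Working backward. After the program, the postcondition d + 1 != 5 && h > 2*vec[d] - 5 must hold; in canonical form it is d != 4 && h > 2*vec[d] - 5.
Before d := 2*d - 9: 2*d != 13 && h > 2*vec[2*d - 9] - 5
Before skip: 2*d != 13 && h > 2*vec[2*d - 9] - 5
Before skip: 2*d != 13 && h > 2*vec[2*d - 9] - 5
Answer: WP = 2*d != 13 && h > 2*vec[2*d - 9] - 5


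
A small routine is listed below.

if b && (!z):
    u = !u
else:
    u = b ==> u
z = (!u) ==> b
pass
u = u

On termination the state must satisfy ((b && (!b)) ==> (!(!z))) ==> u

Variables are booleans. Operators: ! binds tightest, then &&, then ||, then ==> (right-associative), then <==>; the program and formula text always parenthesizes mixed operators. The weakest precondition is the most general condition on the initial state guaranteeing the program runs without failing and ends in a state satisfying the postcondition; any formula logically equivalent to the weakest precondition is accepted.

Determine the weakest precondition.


Working backward. After the program, the postcondition ((b && (!b)) ==> (!(!z))) ==> u must hold; in canonical form it is u.
Before u := u: u
Before skip: u
Before z := (!u) ==> b: u
Then branch requires !u; else branch requires b ==> u.
Before the if: ((b && (!z)) ==> (!u)) && ((!(b && (!z))) ==> (b ==> u))
Answer: WP = ((b && (!z)) ==> (!u)) && ((!(b && (!z))) ==> (b ==> u))


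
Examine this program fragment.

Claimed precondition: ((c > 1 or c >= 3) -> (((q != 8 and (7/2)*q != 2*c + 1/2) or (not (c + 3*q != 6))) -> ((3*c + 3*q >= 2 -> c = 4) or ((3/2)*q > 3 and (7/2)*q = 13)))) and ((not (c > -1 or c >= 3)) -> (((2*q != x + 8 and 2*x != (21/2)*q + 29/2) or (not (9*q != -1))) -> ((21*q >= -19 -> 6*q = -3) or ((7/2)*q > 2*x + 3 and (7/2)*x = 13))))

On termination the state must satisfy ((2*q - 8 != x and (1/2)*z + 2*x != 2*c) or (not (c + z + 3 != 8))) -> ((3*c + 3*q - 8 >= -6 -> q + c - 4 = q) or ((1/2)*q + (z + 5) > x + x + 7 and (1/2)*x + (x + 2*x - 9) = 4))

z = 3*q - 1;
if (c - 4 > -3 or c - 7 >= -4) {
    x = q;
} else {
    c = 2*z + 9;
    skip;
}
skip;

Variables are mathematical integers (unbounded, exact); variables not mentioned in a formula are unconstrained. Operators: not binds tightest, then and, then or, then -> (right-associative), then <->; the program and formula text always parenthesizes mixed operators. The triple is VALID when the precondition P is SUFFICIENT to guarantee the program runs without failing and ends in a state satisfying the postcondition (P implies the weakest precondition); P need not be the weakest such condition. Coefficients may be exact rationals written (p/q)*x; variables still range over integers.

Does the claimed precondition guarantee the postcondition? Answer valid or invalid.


Working backward. After the program, the postcondition ((2*q - 8 != x and (1/2)*z + 2*x != 2*c) or (not (c + z + 3 != 8))) -> ((3*c + 3*q - 8 >= -6 -> q + c - 4 = q) or ((1/2)*q + (z + 5) > x + x + 7 and (1/2)*x + (x + 2*x - 9) = 4)) must hold; in canonical form it is ((2*q != x + 8 and 2*x + (1/2)*z != 2*c) or (not (c + z != 5))) -> ((3*c + 3*q >= 2 -> c = 4) or ((1/2)*q + z > 2*x + 2 and (7/2)*x = 13)).
Before skip: ((2*q != x + 8 and 2*x + (1/2)*z != 2*c) or (not (c + z != 5))) -> ((3*c + 3*q >= 2 -> c = 4) or ((1/2)*q + z > 2*x + 2 and (7/2)*x = 13))
Then branch requires ((q != 8 and 2*q + (1/2)*z != 2*c) or (not (c + z != 5))) -> ((3*c + 3*q >= 2 -> c = 4) or (z > (3/2)*q + 2 and (7/2)*q = 13)); else branch requires ((2*q != x + 8 and 2*x != (7/2)*z + 18) or (not (3*z != -4))) -> ((3*q + 6*z >= -25 -> 2*z = -5) or ((1/2)*q + z > 2*x + 2 and (7/2)*x = 13)).
Before the if: ((c > 1 or c >= 3) -> (((q != 8 and 2*q + (1/2)*z != 2*c) or (not (c + z != 5))) -> ((3*c + 3*q >= 2 -> c = 4) or (z > (3/2)*q + 2 and (7/2)*q = 13)))) and ((not (c > 1 or c >= 3)) -> (((2*q != x + 8 and 2*x != (7/2)*z + 18) or (not (3*z != -4))) -> ((3*q + 6*z >= -25 -> 2*z = -5) or ((1/2)*q + z > 2*x + 2 and (7/2)*x = 13))))
Before z := 3*q - 1: ((c > 1 or c >= 3) -> (((q != 8 and (7/2)*q != 2*c + 1/2) or (not (c + 3*q != 6))) -> ((3*c + 3*q >= 2 -> c = 4) or ((3/2)*q > 3 and (7/2)*q = 13)))) and ((not (c > 1 or c >= 3)) -> (((2*q != x + 8 and 2*x != (21/2)*q + 29/2) or (not (9*q != -1))) -> ((21*q >= -19 -> 6*q = -3) or ((7/2)*q > 2*x + 3 and (7/2)*x = 13))))
The weakest precondition is ((c > 1 or c >= 3) -> (((q != 8 and (7/2)*q != 2*c + 1/2) or (not (c + 3*q != 6))) -> ((3*c + 3*q >= 2 -> c = 4) or ((3/2)*q > 3 and (7/2)*q = 13)))) and ((not (c > 1 or c >= 3)) -> (((2*q != x + 8 and 2*x != (21/2)*q + 29/2) or (not (9*q != -1))) -> ((21*q >= -19 -> 6*q = -3) or ((7/2)*q > 2*x + 3 and (7/2)*x = 13)))).
Check whether ((c > 1 or c >= 3) -> (((q != 8 and (7/2)*q != 2*c + 1/2) or (not (c + 3*q != 6))) -> ((3*c + 3*q >= 2 -> c = 4) or ((3/2)*q > 3 and (7/2)*q = 13)))) and ((not (c > -1 or c >= 3)) -> (((2*q != x + 8 and 2*x != (21/2)*q + 29/2) or (not (9*q != -1))) -> ((21*q >= -19 -> 6*q = -3) or ((7/2)*q > 2*x + 3 and (7/2)*x = 13)))) implies it.
Countermodel: at the initial state c = 0, q = 0, x = 0, the precondition holds but the weakest precondition fails.
Answer: invalid


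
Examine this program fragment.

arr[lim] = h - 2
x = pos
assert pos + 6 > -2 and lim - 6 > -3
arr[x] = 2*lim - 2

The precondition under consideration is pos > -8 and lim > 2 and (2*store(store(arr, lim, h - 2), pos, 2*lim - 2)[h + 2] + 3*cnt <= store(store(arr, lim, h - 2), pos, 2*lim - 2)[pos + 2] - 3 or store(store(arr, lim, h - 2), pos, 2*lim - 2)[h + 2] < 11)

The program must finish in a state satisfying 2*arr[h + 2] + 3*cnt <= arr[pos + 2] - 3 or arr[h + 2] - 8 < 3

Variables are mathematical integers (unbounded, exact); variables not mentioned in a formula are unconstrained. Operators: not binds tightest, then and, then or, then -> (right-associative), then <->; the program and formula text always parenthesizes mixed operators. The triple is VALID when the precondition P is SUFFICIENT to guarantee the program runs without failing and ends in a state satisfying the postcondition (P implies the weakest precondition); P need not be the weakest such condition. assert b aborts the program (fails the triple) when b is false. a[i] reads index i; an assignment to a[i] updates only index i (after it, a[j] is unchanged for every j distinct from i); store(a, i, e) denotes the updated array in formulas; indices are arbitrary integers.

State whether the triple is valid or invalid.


Working backward. After the program, the postcondition 2*arr[h + 2] + 3*cnt <= arr[pos + 2] - 3 or arr[h + 2] - 8 < 3 must hold; in canonical form it is 2*arr[h + 2] + 3*cnt <= arr[pos + 2] - 3 or arr[h + 2] < 11.
Before arr[x] := 2*lim - 2: 2*store(arr, x, 2*lim - 2)[h + 2] + 3*cnt <= store(arr, x, 2*lim - 2)[pos + 2] - 3 or store(arr, x, 2*lim - 2)[h + 2] < 11
Before assert pos + 6 > -2 and lim - 6 > -3: pos > -8 and lim > 3 and (2*store(arr, x, 2*lim - 2)[h + 2] + 3*cnt <= store(arr, x, 2*lim - 2)[pos + 2] - 3 or store(arr, x, 2*lim - 2)[h + 2] < 11)
Before x := pos: pos > -8 and lim > 3 and (2*store(arr, pos, 2*lim - 2)[h + 2] + 3*cnt <= store(arr, pos, 2*lim - 2)[pos + 2] - 3 or store(arr, pos, 2*lim - 2)[h + 2] < 11)
Before arr[lim] := h - 2: pos > -8 and lim > 3 and (2*store(store(arr, lim, h - 2), pos, 2*lim - 2)[h + 2] + 3*cnt <= store(store(arr, lim, h - 2), pos, 2*lim - 2)[pos + 2] - 3 or store(store(arr, lim, h - 2), pos, 2*lim - 2)[h + 2] < 11)
The weakest precondition is pos > -8 and lim > 3 and (2*store(store(arr, lim, h - 2), pos, 2*lim - 2)[h + 2] + 3*cnt <= store(store(arr, lim, h - 2), pos, 2*lim - 2)[pos + 2] - 3 or store(store(arr, lim, h - 2), pos, 2*lim - 2)[h + 2] < 11).
Check whether pos > -8 and lim > 2 and (2*store(store(arr, lim, h - 2), pos, 2*lim - 2)[h + 2] + 3*cnt <= store(store(arr, lim, h - 2), pos, 2*lim - 2)[pos + 2] - 3 or store(store(arr, lim, h - 2), pos, 2*lim - 2)[h + 2] < 11) implies it.
Countermodel: at the initial state arr = {[-8] = 0, [-7] = 5, [-5] = 5, [3] = 5, elsewhere 5}, cnt = 0, h = -10, lim = 3, pos = -7, the precondition holds but the weakest precondition fails.
Answer: invalid


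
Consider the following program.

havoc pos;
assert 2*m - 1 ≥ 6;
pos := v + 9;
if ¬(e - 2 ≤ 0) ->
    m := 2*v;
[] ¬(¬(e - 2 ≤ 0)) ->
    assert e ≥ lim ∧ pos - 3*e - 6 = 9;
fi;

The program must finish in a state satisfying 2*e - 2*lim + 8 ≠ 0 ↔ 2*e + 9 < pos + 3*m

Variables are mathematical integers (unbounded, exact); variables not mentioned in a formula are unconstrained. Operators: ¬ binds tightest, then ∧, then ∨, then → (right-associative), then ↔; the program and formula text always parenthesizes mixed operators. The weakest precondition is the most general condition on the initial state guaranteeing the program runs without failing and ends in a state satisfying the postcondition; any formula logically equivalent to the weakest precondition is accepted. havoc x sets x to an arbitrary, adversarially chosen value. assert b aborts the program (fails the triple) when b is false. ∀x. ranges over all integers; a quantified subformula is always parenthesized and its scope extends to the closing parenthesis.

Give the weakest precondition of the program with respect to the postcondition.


Working backward. After the program, the postcondition 2*e - 2*lim + 8 ≠ 0 ↔ 2*e + 9 < pos + 3*m must hold; in canonical form it is 2*e ≠ 2*lim - 8 ↔ 2*e < 3*m + pos - 9.
Then branch requires 2*e ≠ 2*lim - 8 ↔ 2*e < pos + 6*v - 9; else branch requires e ≥ lim ∧ pos = 3*e + 15 ∧ (2*e ≠ 2*lim - 8 ↔ 2*e < 3*m + pos - 9).
Before the if: ((¬(e ≤ 2)) → (2*e ≠ 2*lim - 8 ↔ 2*e < pos + 6*v - 9)) ∧ (e ≤ 2 → (e ≥ lim ∧ pos = 3*e + 15 ∧ (2*e ≠ 2*lim - 8 ↔ 2*e < 3*m + pos - 9)))
Before pos := v + 9: ((¬(e ≤ 2)) → (2*e ≠ 2*lim - 8 ↔ 2*e < 7*v)) ∧ (e ≤ 2 → (e ≥ lim ∧ v = 3*e + 6 ∧ (2*e ≠ 2*lim - 8 ↔ 2*e < 3*m + v)))
Before assert 2*m - 1 ≥ 6: 2*m ≥ 7 ∧ ((¬(e ≤ 2)) → (2*e ≠ 2*lim - 8 ↔ 2*e < 7*v)) ∧ (e ≤ 2 → (e ≥ lim ∧ v = 3*e + 6 ∧ (2*e ≠ 2*lim - 8 ↔ 2*e < 3*m + v)))
Before havoc pos: 2*m ≥ 7 ∧ ((¬(e ≤ 2)) → (2*e ≠ 2*lim - 8 ↔ 2*e < 7*v)) ∧ (e ≤ 2 → (e ≥ lim ∧ v = 3*e + 6 ∧ (2*e ≠ 2*lim - 8 ↔ 2*e < 3*m + v)))
Answer: WP = 2*m ≥ 7 ∧ ((¬(e ≤ 2)) → (2*e ≠ 2*lim - 8 ↔ 2*e < 7*v)) ∧ (e ≤ 2 → (e ≥ lim ∧ v = 3*e + 6 ∧ (2*e ≠ 2*lim - 8 ↔ 2*e < 3*m + v)))


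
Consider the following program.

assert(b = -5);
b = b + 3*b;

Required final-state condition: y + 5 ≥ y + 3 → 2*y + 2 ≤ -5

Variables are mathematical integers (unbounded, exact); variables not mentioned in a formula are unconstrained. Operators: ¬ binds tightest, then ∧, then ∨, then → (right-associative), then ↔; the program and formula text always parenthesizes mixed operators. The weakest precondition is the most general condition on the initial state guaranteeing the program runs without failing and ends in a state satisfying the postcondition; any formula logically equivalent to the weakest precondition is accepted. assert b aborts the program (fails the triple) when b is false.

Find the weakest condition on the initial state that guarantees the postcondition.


Working backward. After the program, the postcondition y + 5 ≥ y + 3 → 2*y + 2 ≤ -5 must hold; in canonical form it is 2*y ≤ -7.
Before b := b + 3*b: 2*y ≤ -7
Before assert b = -5: b = -5 ∧ 2*y ≤ -7
Answer: WP = b = -5 ∧ 2*y ≤ -7


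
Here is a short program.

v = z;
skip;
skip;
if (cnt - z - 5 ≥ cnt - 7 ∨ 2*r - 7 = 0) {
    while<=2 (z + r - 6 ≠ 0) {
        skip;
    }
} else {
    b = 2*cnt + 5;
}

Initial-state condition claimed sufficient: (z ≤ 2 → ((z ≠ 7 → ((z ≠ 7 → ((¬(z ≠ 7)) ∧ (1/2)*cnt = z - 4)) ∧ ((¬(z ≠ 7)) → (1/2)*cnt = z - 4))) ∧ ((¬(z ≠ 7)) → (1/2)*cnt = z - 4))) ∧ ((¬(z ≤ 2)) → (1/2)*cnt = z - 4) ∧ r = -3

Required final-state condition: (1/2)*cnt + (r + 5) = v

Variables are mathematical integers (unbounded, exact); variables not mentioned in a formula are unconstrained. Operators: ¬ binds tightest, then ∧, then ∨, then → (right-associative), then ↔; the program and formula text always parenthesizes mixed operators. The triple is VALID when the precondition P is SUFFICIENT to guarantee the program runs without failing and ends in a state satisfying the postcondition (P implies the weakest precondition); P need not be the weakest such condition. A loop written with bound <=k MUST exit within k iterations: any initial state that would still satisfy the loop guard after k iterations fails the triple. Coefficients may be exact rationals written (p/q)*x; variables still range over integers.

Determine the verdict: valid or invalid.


Working backward. After the program, the postcondition (1/2)*cnt + (r + 5) = v must hold; in canonical form it is (1/2)*cnt + r = v - 5.
Then branch requires (r + z ≠ 6 → ((r + z ≠ 6 → ((¬(r + z ≠ 6)) ∧ (1/2)*cnt + r = v - 5)) ∧ ((¬(r + z ≠ 6)) → (1/2)*cnt + r = v - 5))) ∧ ((¬(r + z ≠ 6)) → (1/2)*cnt + r = v - 5); else branch requires (1/2)*cnt + r = v - 5.
Before the if: ((z ≤ 2 ∨ 2*r = 7) → ((r + z ≠ 6 → ((r + z ≠ 6 → ((¬(r + z ≠ 6)) ∧ (1/2)*cnt + r = v - 5)) ∧ ((¬(r + z ≠ 6)) → (1/2)*cnt + r = v - 5))) ∧ ((¬(r + z ≠ 6)) → (1/2)*cnt + r = v - 5))) ∧ ((¬(z ≤ 2 ∨ 2*r = 7)) → (1/2)*cnt + r = v - 5)
Before skip: ((z ≤ 2 ∨ 2*r = 7) → ((r + z ≠ 6 → ((r + z ≠ 6 → ((¬(r + z ≠ 6)) ∧ (1/2)*cnt + r = v - 5)) ∧ ((¬(r + z ≠ 6)) → (1/2)*cnt + r = v - 5))) ∧ ((¬(r + z ≠ 6)) → (1/2)*cnt + r = v - 5))) ∧ ((¬(z ≤ 2 ∨ 2*r = 7)) → (1/2)*cnt + r = v - 5)
Before skip: ((z ≤ 2 ∨ 2*r = 7) → ((r + z ≠ 6 → ((r + z ≠ 6 → ((¬(r + z ≠ 6)) ∧ (1/2)*cnt + r = v - 5)) ∧ ((¬(r + z ≠ 6)) → (1/2)*cnt + r = v - 5))) ∧ ((¬(r + z ≠ 6)) → (1/2)*cnt + r = v - 5))) ∧ ((¬(z ≤ 2 ∨ 2*r = 7)) → (1/2)*cnt + r = v - 5)
Before v := z: ((z ≤ 2 ∨ 2*r = 7) → ((r + z ≠ 6 → ((r + z ≠ 6 → ((¬(r + z ≠ 6)) ∧ (1/2)*cnt + r = z - 5)) ∧ ((¬(r + z ≠ 6)) → (1/2)*cnt + r = z - 5))) ∧ ((¬(r + z ≠ 6)) → (1/2)*cnt + r = z - 5))) ∧ ((¬(z ≤ 2 ∨ 2*r = 7)) → (1/2)*cnt + r = z - 5)
The weakest precondition is ((z ≤ 2 ∨ 2*r = 7) → ((r + z ≠ 6 → ((r + z ≠ 6 → ((¬(r + z ≠ 6)) ∧ (1/2)*cnt + r = z - 5)) ∧ ((¬(r + z ≠ 6)) → (1/2)*cnt + r = z - 5))) ∧ ((¬(r + z ≠ 6)) → (1/2)*cnt + r = z - 5))) ∧ ((¬(z ≤ 2 ∨ 2*r = 7)) → (1/2)*cnt + r = z - 5).
Check whether (z ≤ 2 → ((z ≠ 7 → ((z ≠ 7 → ((¬(z ≠ 7)) ∧ (1/2)*cnt = z - 4)) ∧ ((¬(z ≠ 7)) → (1/2)*cnt = z - 4))) ∧ ((¬(z ≠ 7)) → (1/2)*cnt = z - 4))) ∧ ((¬(z ≤ 2)) → (1/2)*cnt = z - 4) ∧ r = -3 implies it.
Countermodel: at the initial state cnt = 16, r = -3, z = 12, the precondition holds but the weakest precondition fails.
Answer: invalid


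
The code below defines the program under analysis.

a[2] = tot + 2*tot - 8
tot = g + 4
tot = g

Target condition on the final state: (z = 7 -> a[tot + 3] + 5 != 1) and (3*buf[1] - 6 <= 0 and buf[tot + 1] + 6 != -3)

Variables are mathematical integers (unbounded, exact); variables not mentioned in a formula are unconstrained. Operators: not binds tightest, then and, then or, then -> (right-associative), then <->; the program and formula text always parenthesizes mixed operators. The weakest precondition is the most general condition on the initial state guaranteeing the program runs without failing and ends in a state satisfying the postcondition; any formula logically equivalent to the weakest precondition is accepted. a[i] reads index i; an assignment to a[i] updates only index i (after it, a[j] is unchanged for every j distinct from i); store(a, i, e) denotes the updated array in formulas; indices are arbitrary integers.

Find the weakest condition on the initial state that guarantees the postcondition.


Working backward. After the program, the postcondition (z = 7 -> a[tot + 3] + 5 != 1) and (3*buf[1] - 6 <= 0 and buf[tot + 1] + 6 != -3) must hold; in canonical form it is (z = 7 -> a[tot + 3] != -4) and 3*buf[1] <= 6 and buf[tot + 1] != -9.
Before tot := g: (z = 7 -> a[g + 3] != -4) and 3*buf[1] <= 6 and buf[g + 1] != -9
Before tot := g + 4: (z = 7 -> a[g + 3] != -4) and 3*buf[1] <= 6 and buf[g + 1] != -9
Before a[2] := tot + 2*tot - 8: (z = 7 -> store(a, 2, 3*tot - 8)[g + 3] != -4) and 3*buf[1] <= 6 and buf[g + 1] != -9
Answer: WP = (z = 7 -> store(a, 2, 3*tot - 8)[g + 3] != -4) and 3*buf[1] <= 6 and buf[g + 1] != -9


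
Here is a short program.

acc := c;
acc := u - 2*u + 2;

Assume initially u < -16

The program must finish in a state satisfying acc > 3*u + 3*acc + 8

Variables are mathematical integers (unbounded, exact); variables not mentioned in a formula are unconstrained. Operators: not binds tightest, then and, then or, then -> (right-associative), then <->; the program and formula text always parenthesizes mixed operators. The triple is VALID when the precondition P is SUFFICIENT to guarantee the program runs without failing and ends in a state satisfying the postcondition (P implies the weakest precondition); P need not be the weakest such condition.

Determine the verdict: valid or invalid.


Working backward. After the program, the postcondition acc > 3*u + 3*acc + 8 must hold; in canonical form it is 2*acc + 3*u < -8.
Before acc := u - 2*u + 2: u < -12
Before acc := c: u < -12
The weakest precondition is u < -12.
Check whether u < -16 implies it.
Every state satisfying the precondition satisfies the weakest precondition: the implication holds.
Answer: valid


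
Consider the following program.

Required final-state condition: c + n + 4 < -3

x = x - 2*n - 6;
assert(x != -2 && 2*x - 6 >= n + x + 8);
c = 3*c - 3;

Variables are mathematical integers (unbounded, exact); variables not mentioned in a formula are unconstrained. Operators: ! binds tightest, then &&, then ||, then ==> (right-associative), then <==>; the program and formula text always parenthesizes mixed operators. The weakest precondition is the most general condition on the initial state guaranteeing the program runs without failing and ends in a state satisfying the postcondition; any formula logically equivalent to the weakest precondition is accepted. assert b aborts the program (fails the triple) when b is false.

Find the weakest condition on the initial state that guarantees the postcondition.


Working backward. After the program, the postcondition c + n + 4 < -3 must hold; in canonical form it is c + n < -7.
Before c := 3*c - 3: 3*c + n < -4
Before assert x != -2 && 2*x - 6 >= n + x + 8: x != -2 && x >= n + 14 && 3*c + n < -4
Before x := x - 2*n - 6: x != 2*n + 4 && x >= 3*n + 20 && 3*c + n < -4
Answer: WP = x != 2*n + 4 && x >= 3*n + 20 && 3*c + n < -4


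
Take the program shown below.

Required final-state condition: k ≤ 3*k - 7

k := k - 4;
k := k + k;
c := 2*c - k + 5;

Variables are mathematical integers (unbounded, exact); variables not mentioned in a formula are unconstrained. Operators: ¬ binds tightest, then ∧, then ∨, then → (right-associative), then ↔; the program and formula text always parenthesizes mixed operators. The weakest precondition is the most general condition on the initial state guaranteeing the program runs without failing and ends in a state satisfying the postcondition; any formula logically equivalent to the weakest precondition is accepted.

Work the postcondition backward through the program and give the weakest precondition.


Working backward. After the program, the postcondition k ≤ 3*k - 7 must hold; in canonical form it is 2*k ≥ 7.
Before c := 2*c - k + 5: 2*k ≥ 7
Before k := k + k: 4*k ≥ 7
Before k := k - 4: 4*k ≥ 23
Answer: WP = 4*k ≥ 23


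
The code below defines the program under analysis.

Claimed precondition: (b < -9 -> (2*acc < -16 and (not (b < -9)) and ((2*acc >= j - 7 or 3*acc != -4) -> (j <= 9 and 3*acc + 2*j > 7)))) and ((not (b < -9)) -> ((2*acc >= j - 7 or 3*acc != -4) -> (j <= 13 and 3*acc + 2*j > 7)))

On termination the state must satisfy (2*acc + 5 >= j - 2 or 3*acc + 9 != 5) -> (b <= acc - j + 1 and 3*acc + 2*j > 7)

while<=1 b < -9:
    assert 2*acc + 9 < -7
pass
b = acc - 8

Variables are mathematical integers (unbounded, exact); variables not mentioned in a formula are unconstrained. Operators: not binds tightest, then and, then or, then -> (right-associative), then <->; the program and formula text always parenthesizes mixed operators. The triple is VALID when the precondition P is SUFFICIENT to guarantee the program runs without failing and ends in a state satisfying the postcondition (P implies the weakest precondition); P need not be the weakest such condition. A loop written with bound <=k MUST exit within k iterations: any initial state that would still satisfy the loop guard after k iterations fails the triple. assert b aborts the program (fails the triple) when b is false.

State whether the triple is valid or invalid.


Working backward. After the program, the postcondition (2*acc + 5 >= j - 2 or 3*acc + 9 != 5) -> (b <= acc - j + 1 and 3*acc + 2*j > 7) must hold; in canonical form it is (2*acc >= j - 7 or 3*acc != -4) -> (b + j <= acc + 1 and 3*acc + 2*j > 7).
Before b := acc - 8: (2*acc >= j - 7 or 3*acc != -4) -> (j <= 9 and 3*acc + 2*j > 7)
Before skip: (2*acc >= j - 7 or 3*acc != -4) -> (j <= 9 and 3*acc + 2*j > 7)
Before the loop (bound <=1), unroll the exhaustion recursion (WP_0 = exit-now case; WP_j = one more guarded iteration, up to j = 1):
  WP_0: (not (b < -9)) and ((2*acc >= j - 7 or 3*acc != -4) -> (j <= 9 and 3*acc + 2*j > 7))
  WP_1: (b < -9 -> (2*acc < -16 and (not (b < -9)) and ((2*acc >= j - 7 or 3*acc != -4) -> (j <= 9 and 3*acc + 2*j > 7)))) and ((not (b < -9)) -> ((2*acc >= j - 7 or 3*acc != -4) -> (j <= 9 and 3*acc + 2*j > 7)))
So before the loop: (b < -9 -> (2*acc < -16 and (not (b < -9)) and ((2*acc >= j - 7 or 3*acc != -4) -> (j <= 9 and 3*acc + 2*j > 7)))) and ((not (b < -9)) -> ((2*acc >= j - 7 or 3*acc != -4) -> (j <= 9 and 3*acc + 2*j > 7)))
The weakest precondition is (b < -9 -> (2*acc < -16 and (not (b < -9)) and ((2*acc >= j - 7 or 3*acc != -4) -> (j <= 9 and 3*acc + 2*j > 7)))) and ((not (b < -9)) -> ((2*acc >= j - 7 or 3*acc != -4) -> (j <= 9 and 3*acc + 2*j > 7))).
Check whether (b < -9 -> (2*acc < -16 and (not (b < -9)) and ((2*acc >= j - 7 or 3*acc != -4) -> (j <= 9 and 3*acc + 2*j > 7)))) and ((not (b < -9)) -> ((2*acc >= j - 7 or 3*acc != -4) -> (j <= 13 and 3*acc + 2*j > 7))) implies it.
Countermodel: at the initial state acc = 0, b = -9, j = 10, the precondition holds but the weakest precondition fails.
Answer: invalid


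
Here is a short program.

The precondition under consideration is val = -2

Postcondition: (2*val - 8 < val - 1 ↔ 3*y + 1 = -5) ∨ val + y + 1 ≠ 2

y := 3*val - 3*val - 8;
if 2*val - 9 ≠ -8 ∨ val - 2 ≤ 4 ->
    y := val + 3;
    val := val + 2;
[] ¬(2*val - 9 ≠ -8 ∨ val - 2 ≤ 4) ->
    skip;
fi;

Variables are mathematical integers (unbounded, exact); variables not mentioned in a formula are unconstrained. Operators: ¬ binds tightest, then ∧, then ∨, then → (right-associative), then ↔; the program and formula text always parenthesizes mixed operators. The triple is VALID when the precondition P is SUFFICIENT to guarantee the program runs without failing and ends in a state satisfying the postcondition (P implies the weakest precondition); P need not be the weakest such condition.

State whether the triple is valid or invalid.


Working backward. After the program, the postcondition (2*val - 8 < val - 1 ↔ 3*y + 1 = -5) ∨ val + y + 1 ≠ 2 must hold; in canonical form it is (val < 7 ↔ 3*y = -6) ∨ val + y ≠ 1.
Then branch requires (val < 5 ↔ 3*val = -15) ∨ 2*val ≠ -4; else branch requires (val < 7 ↔ 3*y = -6) ∨ val + y ≠ 1.
Before the if: ((2*val ≠ 1 ∨ val ≤ 6) → ((val < 5 ↔ 3*val = -15) ∨ 2*val ≠ -4)) ∧ ((¬(2*val ≠ 1 ∨ val ≤ 6)) → ((val < 7 ↔ 3*y = -6) ∨ val + y ≠ 1))
Before y := 3*val - 3*val - 8: ((2*val ≠ 1 ∨ val ≤ 6) → ((val < 5 ↔ 3*val = -15) ∨ 2*val ≠ -4)) ∧ ((¬(2*val ≠ 1 ∨ val ≤ 6)) → ((¬(val < 7)) ∨ val ≠ 9))
The weakest precondition is ((2*val ≠ 1 ∨ val ≤ 6) → ((val < 5 ↔ 3*val = -15) ∨ 2*val ≠ -4)) ∧ ((¬(2*val ≠ 1 ∨ val ≤ 6)) → ((¬(val < 7)) ∨ val ≠ 9)).
Check whether val = -2 implies it.
Countermodel: at the initial state val = -2, the precondition holds but the weakest precondition fails.
Answer: invalid


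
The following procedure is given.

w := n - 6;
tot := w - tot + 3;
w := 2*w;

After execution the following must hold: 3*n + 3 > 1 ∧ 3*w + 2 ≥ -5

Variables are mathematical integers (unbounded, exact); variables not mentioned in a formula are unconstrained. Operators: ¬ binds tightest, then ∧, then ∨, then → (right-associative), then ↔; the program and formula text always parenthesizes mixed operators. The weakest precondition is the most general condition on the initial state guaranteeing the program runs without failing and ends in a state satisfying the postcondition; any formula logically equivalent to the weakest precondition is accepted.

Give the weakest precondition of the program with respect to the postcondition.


Working backward. After the program, the postcondition 3*n + 3 > 1 ∧ 3*w + 2 ≥ -5 must hold; in canonical form it is 3*n > -2 ∧ 3*w ≥ -7.
Before w := 2*w: 3*n > -2 ∧ 6*w ≥ -7
Before tot := w - tot + 3: 3*n > -2 ∧ 6*w ≥ -7
Before w := n - 6: 3*n > -2 ∧ 6*n ≥ 29
Answer: WP = 3*n > -2 ∧ 6*n ≥ 29


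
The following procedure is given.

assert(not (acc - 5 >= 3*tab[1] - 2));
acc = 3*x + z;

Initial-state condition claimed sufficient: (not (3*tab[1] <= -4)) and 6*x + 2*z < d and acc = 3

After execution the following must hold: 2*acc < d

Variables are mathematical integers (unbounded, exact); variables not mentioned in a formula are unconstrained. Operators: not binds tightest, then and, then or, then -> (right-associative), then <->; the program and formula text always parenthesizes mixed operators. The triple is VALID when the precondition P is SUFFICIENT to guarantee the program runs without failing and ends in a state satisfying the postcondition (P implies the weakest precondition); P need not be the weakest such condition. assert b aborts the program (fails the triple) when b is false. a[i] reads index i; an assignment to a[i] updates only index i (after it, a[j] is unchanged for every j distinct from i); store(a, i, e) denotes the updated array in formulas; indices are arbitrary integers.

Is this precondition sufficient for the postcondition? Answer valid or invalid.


Working backward. After the program, 2*acc < d must hold.
Before acc := 3*x + z: 6*x + 2*z < d
Before assert not (acc - 5 >= 3*tab[1] - 2): (not (acc >= 3*tab[1] + 3)) and 6*x + 2*z < d
The weakest precondition is (not (acc >= 3*tab[1] + 3)) and 6*x + 2*z < d.
Check whether (not (3*tab[1] <= -4)) and 6*x + 2*z < d and acc = 3 implies it.
Countermodel: at the initial state acc = 3, d = 1, tab = {[1] = 0, elsewhere 0}, x = 0, z = 0, the precondition holds but the weakest precondition fails.
Answer: invalid


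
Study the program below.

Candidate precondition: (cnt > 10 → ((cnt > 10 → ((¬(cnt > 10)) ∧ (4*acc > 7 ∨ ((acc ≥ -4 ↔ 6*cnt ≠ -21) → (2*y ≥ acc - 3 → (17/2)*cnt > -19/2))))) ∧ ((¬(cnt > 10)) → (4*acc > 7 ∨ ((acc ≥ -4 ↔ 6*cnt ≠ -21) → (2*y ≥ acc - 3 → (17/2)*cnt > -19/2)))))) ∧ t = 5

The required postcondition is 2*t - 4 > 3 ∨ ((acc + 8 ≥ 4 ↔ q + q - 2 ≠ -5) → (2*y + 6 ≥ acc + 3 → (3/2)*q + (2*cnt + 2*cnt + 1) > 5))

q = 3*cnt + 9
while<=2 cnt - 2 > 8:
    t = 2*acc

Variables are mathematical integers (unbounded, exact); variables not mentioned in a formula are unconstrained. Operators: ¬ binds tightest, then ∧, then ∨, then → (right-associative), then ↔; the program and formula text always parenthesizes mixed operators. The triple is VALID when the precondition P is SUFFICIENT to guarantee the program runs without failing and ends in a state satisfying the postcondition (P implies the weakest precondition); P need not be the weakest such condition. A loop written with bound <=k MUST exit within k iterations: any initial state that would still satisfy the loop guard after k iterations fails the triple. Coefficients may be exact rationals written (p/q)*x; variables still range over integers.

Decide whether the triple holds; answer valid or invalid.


Working backward. After the program, the postcondition 2*t - 4 > 3 ∨ ((acc + 8 ≥ 4 ↔ q + q - 2 ≠ -5) → (2*y + 6 ≥ acc + 3 → (3/2)*q + (2*cnt + 2*cnt + 1) > 5)) must hold; in canonical form it is 2*t > 7 ∨ ((acc ≥ -4 ↔ 2*q ≠ -3) → (2*y ≥ acc - 3 → 4*cnt + (3/2)*q > 4)).
Before the loop (bound <=2), unroll the exhaustion recursion (WP_0 = exit-now case; WP_j = one more guarded iteration, up to j = 2):
  WP_0: (¬(cnt > 10)) ∧ (2*t > 7 ∨ ((acc ≥ -4 ↔ 2*q ≠ -3) → (2*y ≥ acc - 3 → 4*cnt + (3/2)*q > 4)))
  WP_1: (cnt > 10 → ((¬(cnt > 10)) ∧ (4*acc > 7 ∨ ((acc ≥ -4 ↔ 2*q ≠ -3) → (2*y ≥ acc - 3 → 4*cnt + (3/2)*q > 4))))) ∧ ((¬(cnt > 10)) → (2*t > 7 ∨ ((acc ≥ -4 ↔ 2*q ≠ -3) → (2*y ≥ acc - 3 → 4*cnt + (3/2)*q > 4))))
  WP_2: (cnt > 10 → ((cnt > 10 → ((¬(cnt > 10)) ∧ (4*acc > 7 ∨ ((acc ≥ -4 ↔ 2*q ≠ -3) → (2*y ≥ acc - 3 → 4*cnt + (3/2)*q > 4))))) ∧ ((¬(cnt > 10)) → (4*acc > 7 ∨ ((acc ≥ -4 ↔ 2*q ≠ -3) → (2*y ≥ acc - 3 → 4*cnt + (3/2)*q > 4)))))) ∧ ((¬(cnt > 10)) → (2*t > 7 ∨ ((acc ≥ -4 ↔ 2*q ≠ -3) → (2*y ≥ acc - 3 → 4*cnt + (3/2)*q > 4))))
So before the loop: (cnt > 10 → ((cnt > 10 → ((¬(cnt > 10)) ∧ (4*acc > 7 ∨ ((acc ≥ -4 ↔ 2*q ≠ -3) → (2*y ≥ acc - 3 → 4*cnt + (3/2)*q > 4))))) ∧ ((¬(cnt > 10)) → (4*acc > 7 ∨ ((acc ≥ -4 ↔ 2*q ≠ -3) → (2*y ≥ acc - 3 → 4*cnt + (3/2)*q > 4)))))) ∧ ((¬(cnt > 10)) → (2*t > 7 ∨ ((acc ≥ -4 ↔ 2*q ≠ -3) → (2*y ≥ acc - 3 → 4*cnt + (3/2)*q > 4))))
Before q := 3*cnt + 9: (cnt > 10 → ((cnt > 10 → ((¬(cnt > 10)) ∧ (4*acc > 7 ∨ ((acc ≥ -4 ↔ 6*cnt ≠ -21) → (2*y ≥ acc - 3 → (17/2)*cnt > -19/2))))) ∧ ((¬(cnt > 10)) → (4*acc > 7 ∨ ((acc ≥ -4 ↔ 6*cnt ≠ -21) → (2*y ≥ acc - 3 → (17/2)*cnt > -19/2)))))) ∧ ((¬(cnt > 10)) → (2*t > 7 ∨ ((acc ≥ -4 ↔ 6*cnt ≠ -21) → (2*y ≥ acc - 3 → (17/2)*cnt > -19/2))))
The weakest precondition is (cnt > 10 → ((cnt > 10 → ((¬(cnt > 10)) ∧ (4*acc > 7 ∨ ((acc ≥ -4 ↔ 6*cnt ≠ -21) → (2*y ≥ acc - 3 → (17/2)*cnt > -19/2))))) ∧ ((¬(cnt > 10)) → (4*acc > 7 ∨ ((acc ≥ -4 ↔ 6*cnt ≠ -21) → (2*y ≥ acc - 3 → (17/2)*cnt > -19/2)))))) ∧ ((¬(cnt > 10)) → (2*t > 7 ∨ ((acc ≥ -4 ↔ 6*cnt ≠ -21) → (2*y ≥ acc - 3 → (17/2)*cnt > -19/2)))).
Check whether (cnt > 10 → ((cnt > 10 → ((¬(cnt > 10)) ∧ (4*acc > 7 ∨ ((acc ≥ -4 ↔ 6*cnt ≠ -21) → (2*y ≥ acc - 3 → (17/2)*cnt > -19/2))))) ∧ ((¬(cnt > 10)) → (4*acc > 7 ∨ ((acc ≥ -4 ↔ 6*cnt ≠ -21) → (2*y ≥ acc - 3 → (17/2)*cnt > -19/2)))))) ∧ t = 5 implies it.
Every state satisfying the precondition satisfies the weakest precondition: the implication holds.
Answer: valid
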